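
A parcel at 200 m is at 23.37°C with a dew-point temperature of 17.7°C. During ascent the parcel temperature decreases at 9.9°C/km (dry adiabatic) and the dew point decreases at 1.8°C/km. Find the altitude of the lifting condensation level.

900 m

T and T_d converge at 9.9 − 1.8 = 8.1°C per km
Height above start = (23.37 − 17.7) / 8.1 = 0.7 km
LCL altitude = 200 m + 700 m = 900 m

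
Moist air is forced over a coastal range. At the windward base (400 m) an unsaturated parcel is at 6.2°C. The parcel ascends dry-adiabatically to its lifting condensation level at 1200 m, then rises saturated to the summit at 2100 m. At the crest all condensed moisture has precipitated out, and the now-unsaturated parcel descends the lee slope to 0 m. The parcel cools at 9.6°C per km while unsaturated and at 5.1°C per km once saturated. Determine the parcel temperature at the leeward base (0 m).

14.09°C

400–1200 m, dry: Δz = 0.8 km ⇒ ΔT = -7.68°C; T = -1.48°C
1200–2100 m, saturated: Δz = 0.9 km ⇒ ΔT = -4.59°C; T = -6.07°C
2100–0 m, dry descent: Δz = 2.1 km ⇒ ΔT = +20.16°C; T = 14.09°C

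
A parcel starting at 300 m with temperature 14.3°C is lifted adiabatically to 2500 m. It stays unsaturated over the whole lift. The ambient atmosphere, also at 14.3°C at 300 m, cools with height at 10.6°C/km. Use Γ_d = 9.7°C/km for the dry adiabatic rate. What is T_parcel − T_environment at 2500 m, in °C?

+1.98°C (parcel warmer than environment)

Parcel:
  300–2500 m, dry: Δz = 2.2 km ⇒ ΔT = -21.34°C; T = -7.04°C
Environment:
  300–2500 m, environment: Δz = 2.2 km ⇒ ΔT = -23.32°C; T = -9.02°C
T_parcel − T_env = -7.04 − (-9.02) = +1.98°C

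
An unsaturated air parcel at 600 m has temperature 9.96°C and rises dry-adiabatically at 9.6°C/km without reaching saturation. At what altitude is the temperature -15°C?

3200 m

Height above start = (9.96 − (-15)) / 9.6 = 2.6 km
Altitude = 600 m + 2600 m = 3200 m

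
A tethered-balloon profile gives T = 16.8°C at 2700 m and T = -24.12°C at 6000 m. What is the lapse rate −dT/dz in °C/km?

12.4°C/km

Γ = −ΔT/Δz = (16.8 − (-24.12)) / (6000 − 2700) m
  = 40.92°C / 3.3 km = 12.4°C/km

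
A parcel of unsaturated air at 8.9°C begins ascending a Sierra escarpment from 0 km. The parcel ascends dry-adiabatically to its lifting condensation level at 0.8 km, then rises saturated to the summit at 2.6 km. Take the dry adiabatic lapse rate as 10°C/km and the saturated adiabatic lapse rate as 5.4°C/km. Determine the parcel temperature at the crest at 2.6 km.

Dry to 800 m: -10 × 0.8 km = -8°C, so T = 0.9°C.
Saturated to 2600 m: -5.4 × 1.8 km = -9.72°C, so T = -8.82°C.

-8.82°C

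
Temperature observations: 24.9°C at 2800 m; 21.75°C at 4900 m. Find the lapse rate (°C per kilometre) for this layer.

1.5°C/km

Γ = −ΔT/Δz = (24.9 − 21.75) / (4900 − 2800) m
  = 3.15°C / 2.1 km = 1.5°C/km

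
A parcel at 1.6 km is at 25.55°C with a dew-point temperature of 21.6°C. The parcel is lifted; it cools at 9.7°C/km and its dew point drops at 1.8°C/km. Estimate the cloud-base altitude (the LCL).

T and T_d converge at 9.7 − 1.8 = 7.9°C per km
Height above start = (25.55 − 21.6) / 7.9 = 0.5 km
LCL altitude = 1600 m + 500 m = 2100 m

2.1 km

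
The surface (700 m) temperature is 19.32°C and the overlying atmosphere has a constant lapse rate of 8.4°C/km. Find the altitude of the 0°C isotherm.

Height above start = (19.32 − 0) / 8.4 = 2.3 km
Altitude = 700 m + 2300 m = 3000 m

3000 m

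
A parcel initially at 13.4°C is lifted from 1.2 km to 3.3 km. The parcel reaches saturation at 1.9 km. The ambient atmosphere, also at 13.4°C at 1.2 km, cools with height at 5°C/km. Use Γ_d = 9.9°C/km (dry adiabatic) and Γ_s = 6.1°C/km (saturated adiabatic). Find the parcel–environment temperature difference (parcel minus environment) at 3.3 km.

Parcel:
  1200 → 1900 m (dry, 9.9°C/km): ΔT = -9.9 × 0.7 = -6.93°C → T = 6.47°C
  1900 → 3300 m (saturated, 6.1°C/km): ΔT = -6.1 × 1.4 = -8.54°C → T = -2.07°C
Environment:
  1200 → 3300 m (environment, 5°C/km): ΔT = -5 × 2.1 = -10.5°C → T = 2.9°C
T_parcel − T_env = -2.07 − 2.9 = -4.97°C

-4.97°C (parcel cooler than environment)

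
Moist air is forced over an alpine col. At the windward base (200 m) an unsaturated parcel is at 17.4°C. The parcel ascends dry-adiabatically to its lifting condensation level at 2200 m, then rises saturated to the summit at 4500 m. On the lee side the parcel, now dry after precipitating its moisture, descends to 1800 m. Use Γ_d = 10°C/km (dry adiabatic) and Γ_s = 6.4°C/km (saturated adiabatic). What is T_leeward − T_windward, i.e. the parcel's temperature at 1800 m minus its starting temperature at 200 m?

-7.72°C

200–2200 m, dry: Δz = 2 km ⇒ ΔT = -20°C; T = -2.6°C
2200–4500 m, saturated: Δz = 2.3 km ⇒ ΔT = -14.72°C; T = -17.32°C
4500–1800 m, dry descent: Δz = 2.7 km ⇒ ΔT = +27°C; T = 9.68°C
Net change vs windward start: 9.68 − 17.4 = -7.72°C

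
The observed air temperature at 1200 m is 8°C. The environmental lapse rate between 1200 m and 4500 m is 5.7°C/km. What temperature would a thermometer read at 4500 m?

From 1200 m to 4500 m (environmental): cools by 5.7 × 3.3 = 18.81°C, giving -10.81°C.

-10.81°C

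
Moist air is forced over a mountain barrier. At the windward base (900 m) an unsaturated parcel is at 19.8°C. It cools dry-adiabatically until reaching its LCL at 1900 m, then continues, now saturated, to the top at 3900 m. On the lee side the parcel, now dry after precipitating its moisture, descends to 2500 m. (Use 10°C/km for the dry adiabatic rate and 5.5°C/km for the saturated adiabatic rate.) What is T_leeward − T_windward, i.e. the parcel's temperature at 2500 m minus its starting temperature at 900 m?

-7°C

900–1900 m, dry: Δz = 1 km ⇒ ΔT = -10°C; T = 9.8°C
1900–3900 m, saturated: Δz = 2 km ⇒ ΔT = -11°C; T = -1.2°C
3900–2500 m, dry descent: Δz = 1.4 km ⇒ ΔT = +14°C; T = 12.8°C
Net change vs windward start: 12.8 − 19.8 = -7°C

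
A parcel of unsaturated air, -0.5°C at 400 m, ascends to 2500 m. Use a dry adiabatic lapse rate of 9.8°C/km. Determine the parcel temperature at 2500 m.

-21.08°C

Dry adiabatic to 2500 m: -9.8 × 2.1 km = -20.58°C, so T = -21.08°C.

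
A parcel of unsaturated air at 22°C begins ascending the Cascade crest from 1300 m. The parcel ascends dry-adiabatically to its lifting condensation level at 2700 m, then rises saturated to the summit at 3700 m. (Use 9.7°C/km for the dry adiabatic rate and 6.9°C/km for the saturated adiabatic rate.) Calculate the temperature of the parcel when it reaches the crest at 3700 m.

1.52°C

From 1300 m to 2700 m (dry): cools by 9.7 × 1.4 = 13.58°C, giving 8.42°C.
From 2700 m to 3700 m (saturated): cools by 6.9 × 1 = 6.9°C, giving 1.52°C.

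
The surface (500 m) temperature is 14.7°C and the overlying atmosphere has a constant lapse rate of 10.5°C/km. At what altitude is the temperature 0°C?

1900 m

Height above start = (14.7 − 0) / 10.5 = 1.4 km
Altitude = 500 m + 1400 m = 1900 m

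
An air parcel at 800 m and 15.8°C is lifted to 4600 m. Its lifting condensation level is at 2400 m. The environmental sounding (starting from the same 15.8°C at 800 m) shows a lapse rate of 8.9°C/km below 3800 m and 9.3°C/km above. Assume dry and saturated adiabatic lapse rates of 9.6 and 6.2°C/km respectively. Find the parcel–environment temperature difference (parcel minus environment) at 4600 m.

+5.14°C (parcel warmer than environment)

Parcel:
  Dry to 2400 m: -9.6 × 1.6 km = -15.36°C, so T = 0.44°C.
  Saturated to 4600 m: -6.2 × 2.2 km = -13.64°C, so T = -13.2°C.
Environment:
  Environment, lower layer to 3800 m: -8.9 × 3 km = -26.7°C, so T = -10.9°C.
  Environment, upper layer to 4600 m: -9.3 × 0.8 km = -7.44°C, so T = -18.34°C.
T_parcel − T_env = -13.2 − (-18.34) = +5.14°C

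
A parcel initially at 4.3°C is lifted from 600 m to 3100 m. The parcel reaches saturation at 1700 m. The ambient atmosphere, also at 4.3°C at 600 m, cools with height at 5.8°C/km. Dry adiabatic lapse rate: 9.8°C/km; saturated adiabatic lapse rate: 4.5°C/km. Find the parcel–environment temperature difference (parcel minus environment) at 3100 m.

Parcel:
  600 → 1700 m (dry, 9.8°C/km): ΔT = -9.8 × 1.1 = -10.78°C → T = -6.48°C
  1700 → 3100 m (saturated, 4.5°C/km): ΔT = -4.5 × 1.4 = -6.3°C → T = -12.78°C
Environment:
  600 → 3100 m (environment, 5.8°C/km): ΔT = -5.8 × 2.5 = -14.5°C → T = -10.2°C
T_parcel − T_env = -12.78 − (-10.2) = -2.58°C

-2.58°C (parcel cooler than environment)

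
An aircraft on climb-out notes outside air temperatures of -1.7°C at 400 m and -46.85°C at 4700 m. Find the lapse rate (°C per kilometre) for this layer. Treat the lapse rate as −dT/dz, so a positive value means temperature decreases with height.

10.5°C/km

Γ = −ΔT/Δz = (-1.7 − (-46.85)) / (4700 − 400) m
  = 45.15°C / 4.3 km = 10.5°C/km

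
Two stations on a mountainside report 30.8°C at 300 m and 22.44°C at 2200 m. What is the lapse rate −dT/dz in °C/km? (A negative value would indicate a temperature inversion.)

4.4°C/km

Γ = −ΔT/Δz = (30.8 − 22.44) / (2200 − 300) m
  = 8.36°C / 1.9 km = 4.4°C/km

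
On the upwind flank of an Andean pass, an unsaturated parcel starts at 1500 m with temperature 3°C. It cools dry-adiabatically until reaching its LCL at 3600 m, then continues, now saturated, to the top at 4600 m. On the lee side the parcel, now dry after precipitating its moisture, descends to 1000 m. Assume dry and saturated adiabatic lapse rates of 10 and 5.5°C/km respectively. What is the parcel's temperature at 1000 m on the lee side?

Dry to 3600 m: -10 × 2.1 km = -21°C, so T = -18°C.
Saturated to 4600 m: -5.5 × 1 km = -5.5°C, so T = -23.5°C.
Dry descent to 1000 m: +10 × 3.6 km = +36°C, so T = 12.5°C.

12.5°C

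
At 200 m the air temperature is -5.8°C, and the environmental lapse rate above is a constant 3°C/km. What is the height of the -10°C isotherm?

1600 m

Height above start = (-5.8 − (-10)) / 3 = 1.4 km
Altitude = 200 m + 1400 m = 1600 m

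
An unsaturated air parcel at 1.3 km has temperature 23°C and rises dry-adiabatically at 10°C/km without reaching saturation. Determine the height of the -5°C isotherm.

4.1 km

Height above start = (23 − (-5)) / 10 = 2.8 km
Altitude = 1300 m + 2800 m = 4100 m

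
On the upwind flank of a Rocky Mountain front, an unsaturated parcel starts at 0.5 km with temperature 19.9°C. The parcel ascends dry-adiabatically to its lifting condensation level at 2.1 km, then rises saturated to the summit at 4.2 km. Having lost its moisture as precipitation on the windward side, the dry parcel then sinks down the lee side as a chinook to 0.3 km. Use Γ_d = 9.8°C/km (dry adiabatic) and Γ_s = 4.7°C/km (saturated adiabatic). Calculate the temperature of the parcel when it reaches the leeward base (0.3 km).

32.57°C

500–2100 m, dry: Δz = 1.6 km ⇒ ΔT = -15.68°C; T = 4.22°C
2100–4200 m, saturated: Δz = 2.1 km ⇒ ΔT = -9.87°C; T = -5.65°C
4200–300 m, dry descent: Δz = 3.9 km ⇒ ΔT = +38.22°C; T = 32.57°C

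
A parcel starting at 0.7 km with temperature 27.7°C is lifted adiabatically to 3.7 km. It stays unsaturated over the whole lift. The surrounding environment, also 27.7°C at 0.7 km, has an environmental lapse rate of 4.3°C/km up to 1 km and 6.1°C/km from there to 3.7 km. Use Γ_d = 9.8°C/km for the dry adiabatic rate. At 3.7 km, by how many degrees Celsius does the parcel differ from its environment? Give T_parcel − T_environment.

Parcel:
  700 → 3700 m (dry, 9.8°C/km): ΔT = -9.8 × 3 = -29.4°C → T = -1.7°C
Environment:
  700 → 1000 m (environment, lower layer, 4.3°C/km): ΔT = -4.3 × 0.3 = -1.29°C → T = 26.41°C
  1000 → 3700 m (environment, upper layer, 6.1°C/km): ΔT = -6.1 × 2.7 = -16.47°C → T = 9.94°C
T_parcel − T_env = -1.7 − 9.94 = -11.64°C

-11.64°C (parcel cooler than environment)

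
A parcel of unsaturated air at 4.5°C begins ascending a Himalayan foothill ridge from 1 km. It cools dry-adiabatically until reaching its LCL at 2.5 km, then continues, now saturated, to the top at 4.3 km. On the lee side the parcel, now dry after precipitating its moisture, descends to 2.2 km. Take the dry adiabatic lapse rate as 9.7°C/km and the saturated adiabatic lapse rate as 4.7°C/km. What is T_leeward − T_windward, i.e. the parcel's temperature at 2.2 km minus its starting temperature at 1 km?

1000 → 2500 m (dry, 9.7°C/km): ΔT = -9.7 × 1.5 = -14.55°C → T = -10.05°C
2500 → 4300 m (saturated, 4.7°C/km): ΔT = -4.7 × 1.8 = -8.46°C → T = -18.51°C
4300 → 2200 m (dry descent, 9.7°C/km): ΔT = +9.7 × 2.1 = +20.37°C → T = 1.86°C
Net change vs windward start: 1.86 − 4.5 = -2.64°C

-2.64°C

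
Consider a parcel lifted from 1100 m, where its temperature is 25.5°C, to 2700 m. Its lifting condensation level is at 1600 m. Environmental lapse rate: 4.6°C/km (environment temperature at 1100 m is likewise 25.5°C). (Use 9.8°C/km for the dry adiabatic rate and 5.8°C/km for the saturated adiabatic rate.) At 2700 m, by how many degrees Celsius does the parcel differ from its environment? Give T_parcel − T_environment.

-3.92°C (parcel cooler than environment)

Parcel:
  Dry to 1600 m: -9.8 × 0.5 km = -4.9°C, so T = 20.6°C.
  Saturated to 2700 m: -5.8 × 1.1 km = -6.38°C, so T = 14.22°C.
Environment:
  Environment to 2700 m: -4.6 × 1.6 km = -7.36°C, so T = 18.14°C.
T_parcel − T_env = 14.22 − 18.14 = -3.92°C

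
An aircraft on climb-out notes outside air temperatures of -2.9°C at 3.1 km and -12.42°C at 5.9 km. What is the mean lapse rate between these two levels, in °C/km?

Γ = −ΔT/Δz = (-2.9 − (-12.42)) / (5900 − 3100) m
  = 9.52°C / 2.8 km = 3.4°C/km

3.4°C/km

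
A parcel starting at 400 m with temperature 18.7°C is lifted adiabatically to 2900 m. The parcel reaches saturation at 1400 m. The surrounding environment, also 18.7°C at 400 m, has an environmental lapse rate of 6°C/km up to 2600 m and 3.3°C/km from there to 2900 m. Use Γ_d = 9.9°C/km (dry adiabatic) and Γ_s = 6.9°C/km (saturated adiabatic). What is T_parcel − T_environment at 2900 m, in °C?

-6.06°C (parcel cooler than environment)

Parcel:
  400–1400 m, dry: Δz = 1 km ⇒ ΔT = -9.9°C; T = 8.8°C
  1400–2900 m, saturated: Δz = 1.5 km ⇒ ΔT = -10.35°C; T = -1.55°C
Environment:
  400–2600 m, environment, lower layer: Δz = 2.2 km ⇒ ΔT = -13.2°C; T = 5.5°C
  2600–2900 m, environment, upper layer: Δz = 0.3 km ⇒ ΔT = -0.99°C; T = 4.51°C
T_parcel − T_env = -1.55 − 4.51 = -6.06°C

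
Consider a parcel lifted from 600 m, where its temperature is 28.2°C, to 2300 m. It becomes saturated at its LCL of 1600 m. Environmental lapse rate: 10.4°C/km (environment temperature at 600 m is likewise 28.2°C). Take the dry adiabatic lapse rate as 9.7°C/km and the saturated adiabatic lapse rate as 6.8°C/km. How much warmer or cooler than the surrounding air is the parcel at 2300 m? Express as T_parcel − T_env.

Parcel:
  Dry to 1600 m: -9.7 × 1 km = -9.7°C, so T = 18.5°C.
  Saturated to 2300 m: -6.8 × 0.7 km = -4.76°C, so T = 13.74°C.
Environment:
  Environment to 2300 m: -10.4 × 1.7 km = -17.68°C, so T = 10.52°C.
T_parcel − T_env = 13.74 − 10.52 = +3.22°C

+3.22°C (parcel warmer than environment)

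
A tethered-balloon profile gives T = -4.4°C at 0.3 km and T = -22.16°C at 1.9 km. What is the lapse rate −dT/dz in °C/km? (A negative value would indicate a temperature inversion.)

Γ = −ΔT/Δz = (-4.4 − (-22.16)) / (1900 − 300) m
  = 17.76°C / 1.6 km = 11.1°C/km

11.1°C/km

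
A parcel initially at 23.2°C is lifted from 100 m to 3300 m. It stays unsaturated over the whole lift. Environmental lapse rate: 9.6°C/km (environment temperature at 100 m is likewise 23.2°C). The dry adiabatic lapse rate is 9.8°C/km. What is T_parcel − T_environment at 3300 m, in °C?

-0.64°C (parcel cooler than environment)

Parcel:
  Dry to 3300 m: -9.8 × 3.2 km = -31.36°C, so T = -8.16°C.
Environment:
  Environment to 3300 m: -9.6 × 3.2 km = -30.72°C, so T = -7.52°C.
T_parcel − T_env = -8.16 − (-7.52) = -0.64°C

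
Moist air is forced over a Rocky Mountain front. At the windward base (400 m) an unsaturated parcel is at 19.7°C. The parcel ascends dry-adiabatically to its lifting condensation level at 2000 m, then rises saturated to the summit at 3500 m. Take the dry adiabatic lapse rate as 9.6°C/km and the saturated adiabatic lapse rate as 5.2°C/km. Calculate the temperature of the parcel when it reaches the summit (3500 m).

From 400 m to 2000 m (dry): cools by 9.6 × 1.6 = 15.36°C, giving 4.34°C.
From 2000 m to 3500 m (saturated): cools by 5.2 × 1.5 = 7.8°C, giving -3.46°C.

-3.46°C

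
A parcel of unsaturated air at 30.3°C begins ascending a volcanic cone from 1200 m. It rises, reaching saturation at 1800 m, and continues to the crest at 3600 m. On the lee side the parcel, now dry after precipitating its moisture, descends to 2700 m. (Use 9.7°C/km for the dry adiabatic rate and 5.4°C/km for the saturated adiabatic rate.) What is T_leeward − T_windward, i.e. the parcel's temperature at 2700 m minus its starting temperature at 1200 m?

From 1200 m to 1800 m (dry): cools by 9.7 × 0.6 = 5.82°C, giving 24.48°C.
From 1800 m to 3600 m (saturated): cools by 5.4 × 1.8 = 9.72°C, giving 14.76°C.
From 3600 m to 2700 m (dry descent): warms by 9.7 × 0.9 = 8.73°C, giving 23.49°C.
Net change vs windward start: 23.49 − 30.3 = -6.81°C

-6.81°C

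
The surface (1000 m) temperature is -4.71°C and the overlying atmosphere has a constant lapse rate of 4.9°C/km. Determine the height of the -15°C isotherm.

3100 m

Height above start = (-4.71 − (-15)) / 4.9 = 2.1 km
Altitude = 1000 m + 2100 m = 3100 m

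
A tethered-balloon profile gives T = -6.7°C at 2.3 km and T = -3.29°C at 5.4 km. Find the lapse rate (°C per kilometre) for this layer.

-1.1°C/km

Γ = −ΔT/Δz = (-6.7 − (-3.29)) / (5400 − 2300) m
  = -3.41°C / 3.1 km = -1.1°C/km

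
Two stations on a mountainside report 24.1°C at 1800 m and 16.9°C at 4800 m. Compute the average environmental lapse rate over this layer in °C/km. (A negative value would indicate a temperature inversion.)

Γ = −ΔT/Δz = (24.1 − 16.9) / (4800 − 1800) m
  = 7.2°C / 3 km = 2.4°C/km

2.4°C/km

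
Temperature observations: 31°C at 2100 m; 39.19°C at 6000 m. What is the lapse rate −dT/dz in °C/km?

-2.1°C/km

Γ = −ΔT/Δz = (31 − 39.19) / (6000 − 2100) m
  = -8.19°C / 3.9 km = -2.1°C/km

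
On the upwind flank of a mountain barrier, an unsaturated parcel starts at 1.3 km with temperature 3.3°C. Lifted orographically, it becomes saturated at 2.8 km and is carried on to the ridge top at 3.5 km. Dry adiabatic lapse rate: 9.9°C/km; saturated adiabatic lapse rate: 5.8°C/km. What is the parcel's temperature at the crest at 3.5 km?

-15.61°C

1300–2800 m, dry: Δz = 1.5 km ⇒ ΔT = -14.85°C; T = -11.55°C
2800–3500 m, saturated: Δz = 0.7 km ⇒ ΔT = -4.06°C; T = -15.61°C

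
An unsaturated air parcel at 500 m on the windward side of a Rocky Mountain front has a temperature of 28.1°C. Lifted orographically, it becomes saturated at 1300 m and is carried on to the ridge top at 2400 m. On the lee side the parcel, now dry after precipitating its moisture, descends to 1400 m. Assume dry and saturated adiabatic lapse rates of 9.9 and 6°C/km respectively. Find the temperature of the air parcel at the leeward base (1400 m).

23.48°C

Dry to 1300 m: -9.9 × 0.8 km = -7.92°C, so T = 20.18°C.
Saturated to 2400 m: -6 × 1.1 km = -6.6°C, so T = 13.58°C.
Dry descent to 1400 m: +9.9 × 1 km = +9.9°C, so T = 23.48°C.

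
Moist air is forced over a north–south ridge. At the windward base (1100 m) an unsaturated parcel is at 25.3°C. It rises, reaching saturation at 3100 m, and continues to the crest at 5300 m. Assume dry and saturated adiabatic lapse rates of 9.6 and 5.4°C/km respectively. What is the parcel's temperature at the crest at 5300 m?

-5.78°C

1100 → 3100 m (dry, 9.6°C/km): ΔT = -9.6 × 2 = -19.2°C → T = 6.1°C
3100 → 5300 m (saturated, 5.4°C/km): ΔT = -5.4 × 2.2 = -11.88°C → T = -5.78°C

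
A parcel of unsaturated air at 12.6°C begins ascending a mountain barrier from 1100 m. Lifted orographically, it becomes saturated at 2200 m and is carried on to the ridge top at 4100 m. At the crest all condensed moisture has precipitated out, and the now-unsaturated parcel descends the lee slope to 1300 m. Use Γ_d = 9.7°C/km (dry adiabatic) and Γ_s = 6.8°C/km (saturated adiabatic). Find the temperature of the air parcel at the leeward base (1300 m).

1100–2200 m, dry: Δz = 1.1 km ⇒ ΔT = -10.67°C; T = 1.93°C
2200–4100 m, saturated: Δz = 1.9 km ⇒ ΔT = -12.92°C; T = -10.99°C
4100–1300 m, dry descent: Δz = 2.8 km ⇒ ΔT = +27.16°C; T = 16.17°C

16.17°C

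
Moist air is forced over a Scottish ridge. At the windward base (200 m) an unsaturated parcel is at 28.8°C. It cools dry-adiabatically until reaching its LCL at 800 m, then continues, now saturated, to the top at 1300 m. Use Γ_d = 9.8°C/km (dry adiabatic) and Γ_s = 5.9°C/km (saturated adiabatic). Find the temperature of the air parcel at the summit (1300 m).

19.97°C

Dry to 800 m: -9.8 × 0.6 km = -5.88°C, so T = 22.92°C.
Saturated to 1300 m: -5.9 × 0.5 km = -2.95°C, so T = 19.97°C.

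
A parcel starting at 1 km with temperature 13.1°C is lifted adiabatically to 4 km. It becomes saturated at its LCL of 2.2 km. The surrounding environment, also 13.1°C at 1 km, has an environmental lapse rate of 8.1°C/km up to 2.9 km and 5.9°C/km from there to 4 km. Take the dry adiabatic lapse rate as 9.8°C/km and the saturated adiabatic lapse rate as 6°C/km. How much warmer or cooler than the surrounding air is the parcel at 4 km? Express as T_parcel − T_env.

-0.68°C (parcel cooler than environment)

Parcel:
  From 1000 m to 2200 m (dry): cools by 9.8 × 1.2 = 11.76°C, giving 1.34°C.
  From 2200 m to 4000 m (saturated): cools by 6 × 1.8 = 10.8°C, giving -9.46°C.
Environment:
  From 1000 m to 2900 m (environment, lower layer): cools by 8.1 × 1.9 = 15.39°C, giving -2.29°C.
  From 2900 m to 4000 m (environment, upper layer): cools by 5.9 × 1.1 = 6.49°C, giving -8.78°C.
T_parcel − T_env = -9.46 − (-8.78) = -0.68°C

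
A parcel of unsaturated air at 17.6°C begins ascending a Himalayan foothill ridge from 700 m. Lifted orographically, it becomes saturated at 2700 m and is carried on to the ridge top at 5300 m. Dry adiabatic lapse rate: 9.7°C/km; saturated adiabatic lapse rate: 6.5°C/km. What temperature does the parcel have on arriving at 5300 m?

-18.7°C

700–2700 m, dry: Δz = 2 km ⇒ ΔT = -19.4°C; T = -1.8°C
2700–5300 m, saturated: Δz = 2.6 km ⇒ ΔT = -16.9°C; T = -18.7°C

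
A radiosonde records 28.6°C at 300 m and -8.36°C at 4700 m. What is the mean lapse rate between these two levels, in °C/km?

8.4°C/km

Γ = −ΔT/Δz = (28.6 − (-8.36)) / (4700 − 300) m
  = 36.96°C / 4.4 km = 8.4°C/km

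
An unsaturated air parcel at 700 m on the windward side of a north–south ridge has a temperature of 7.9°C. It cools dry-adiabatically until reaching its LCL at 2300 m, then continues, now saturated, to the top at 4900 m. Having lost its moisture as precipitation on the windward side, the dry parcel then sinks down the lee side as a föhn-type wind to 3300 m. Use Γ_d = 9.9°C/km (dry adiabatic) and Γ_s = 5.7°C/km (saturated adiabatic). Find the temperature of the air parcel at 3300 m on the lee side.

700–2300 m, dry: Δz = 1.6 km ⇒ ΔT = -15.84°C; T = -7.94°C
2300–4900 m, saturated: Δz = 2.6 km ⇒ ΔT = -14.82°C; T = -22.76°C
4900–3300 m, dry descent: Δz = 1.6 km ⇒ ΔT = +15.84°C; T = -6.92°C

-6.92°C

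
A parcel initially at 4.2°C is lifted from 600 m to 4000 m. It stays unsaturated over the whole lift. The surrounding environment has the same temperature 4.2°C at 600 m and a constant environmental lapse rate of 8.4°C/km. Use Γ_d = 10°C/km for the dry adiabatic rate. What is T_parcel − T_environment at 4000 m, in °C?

Parcel:
  600 → 4000 m (dry, 10°C/km): ΔT = -10 × 3.4 = -34°C → T = -29.8°C
Environment:
  600 → 4000 m (environment, 8.4°C/km): ΔT = -8.4 × 3.4 = -28.56°C → T = -24.36°C
T_parcel − T_env = -29.8 − (-24.36) = -5.44°C

-5.44°C (parcel cooler than environment)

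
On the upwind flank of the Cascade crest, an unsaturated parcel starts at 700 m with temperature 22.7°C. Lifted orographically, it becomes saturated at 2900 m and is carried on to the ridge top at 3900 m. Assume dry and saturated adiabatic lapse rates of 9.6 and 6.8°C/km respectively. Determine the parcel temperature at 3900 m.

-5.22°C

From 700 m to 2900 m (dry): cools by 9.6 × 2.2 = 21.12°C, giving 1.58°C.
From 2900 m to 3900 m (saturated): cools by 6.8 × 1 = 6.8°C, giving -5.22°C.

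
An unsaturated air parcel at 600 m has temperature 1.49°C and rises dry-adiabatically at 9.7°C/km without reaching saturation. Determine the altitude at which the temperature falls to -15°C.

Height above start = (1.49 − (-15)) / 9.7 = 1.7 km
Altitude = 600 m + 1700 m = 2300 m

2300 m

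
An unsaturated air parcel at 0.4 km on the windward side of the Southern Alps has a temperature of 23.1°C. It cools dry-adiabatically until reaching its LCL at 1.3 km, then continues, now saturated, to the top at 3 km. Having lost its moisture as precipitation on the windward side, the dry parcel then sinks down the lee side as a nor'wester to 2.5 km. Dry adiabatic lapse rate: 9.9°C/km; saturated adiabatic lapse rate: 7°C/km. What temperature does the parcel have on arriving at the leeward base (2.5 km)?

7.24°C

400–1300 m, dry: Δz = 0.9 km ⇒ ΔT = -8.91°C; T = 14.19°C
1300–3000 m, saturated: Δz = 1.7 km ⇒ ΔT = -11.9°C; T = 2.29°C
3000–2500 m, dry descent: Δz = 0.5 km ⇒ ΔT = +4.95°C; T = 7.24°C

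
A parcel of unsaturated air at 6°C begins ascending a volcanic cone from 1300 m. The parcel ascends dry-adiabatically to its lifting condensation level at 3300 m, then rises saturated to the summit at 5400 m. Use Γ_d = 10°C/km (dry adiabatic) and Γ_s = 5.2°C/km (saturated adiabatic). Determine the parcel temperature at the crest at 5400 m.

1300–3300 m, dry: Δz = 2 km ⇒ ΔT = -20°C; T = -14°C
3300–5400 m, saturated: Δz = 2.1 km ⇒ ΔT = -10.92°C; T = -24.92°C

-24.92°C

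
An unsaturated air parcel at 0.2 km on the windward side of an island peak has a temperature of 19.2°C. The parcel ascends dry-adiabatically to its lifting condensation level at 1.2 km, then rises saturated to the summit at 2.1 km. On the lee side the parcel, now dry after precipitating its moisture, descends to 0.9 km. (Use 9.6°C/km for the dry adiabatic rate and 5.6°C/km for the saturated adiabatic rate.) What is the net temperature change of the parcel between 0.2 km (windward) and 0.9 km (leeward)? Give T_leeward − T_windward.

-3.12°C

200–1200 m, dry: Δz = 1 km ⇒ ΔT = -9.6°C; T = 9.6°C
1200–2100 m, saturated: Δz = 0.9 km ⇒ ΔT = -5.04°C; T = 4.56°C
2100–900 m, dry descent: Δz = 1.2 km ⇒ ΔT = +11.52°C; T = 16.08°C
Net change vs windward start: 16.08 − 19.2 = -3.12°C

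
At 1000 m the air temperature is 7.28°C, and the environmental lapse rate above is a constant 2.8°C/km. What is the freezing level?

3600 m

Height above start = (7.28 − 0) / 2.8 = 2.6 km
Altitude = 1000 m + 2600 m = 3600 m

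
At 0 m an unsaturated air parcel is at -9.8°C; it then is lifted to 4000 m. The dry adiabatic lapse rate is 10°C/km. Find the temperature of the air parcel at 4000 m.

0 → 4000 m (dry adiabatic, 10°C/km): ΔT = -10 × 4 = -40°C → T = -49.8°C

-49.8°C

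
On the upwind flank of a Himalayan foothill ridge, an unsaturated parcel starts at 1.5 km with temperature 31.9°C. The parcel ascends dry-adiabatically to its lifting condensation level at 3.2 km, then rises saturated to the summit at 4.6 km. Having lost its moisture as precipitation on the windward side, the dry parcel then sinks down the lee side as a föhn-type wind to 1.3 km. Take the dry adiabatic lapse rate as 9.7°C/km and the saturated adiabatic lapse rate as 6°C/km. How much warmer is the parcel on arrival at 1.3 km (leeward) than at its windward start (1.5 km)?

+7.12°C

1500 → 3200 m (dry, 9.7°C/km): ΔT = -9.7 × 1.7 = -16.49°C → T = 15.41°C
3200 → 4600 m (saturated, 6°C/km): ΔT = -6 × 1.4 = -8.4°C → T = 7.01°C
4600 → 1300 m (dry descent, 9.7°C/km): ΔT = +9.7 × 3.3 = +32.01°C → T = 39.02°C
Net change vs windward start: 39.02 − 31.9 = +7.12°C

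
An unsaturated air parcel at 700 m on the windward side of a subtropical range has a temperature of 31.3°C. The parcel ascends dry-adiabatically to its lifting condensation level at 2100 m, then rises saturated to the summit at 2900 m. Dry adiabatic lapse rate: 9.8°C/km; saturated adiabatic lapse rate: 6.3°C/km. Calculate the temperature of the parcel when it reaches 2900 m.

Dry to 2100 m: -9.8 × 1.4 km = -13.72°C, so T = 17.58°C.
Saturated to 2900 m: -6.3 × 0.8 km = -5.04°C, so T = 12.54°C.

12.54°C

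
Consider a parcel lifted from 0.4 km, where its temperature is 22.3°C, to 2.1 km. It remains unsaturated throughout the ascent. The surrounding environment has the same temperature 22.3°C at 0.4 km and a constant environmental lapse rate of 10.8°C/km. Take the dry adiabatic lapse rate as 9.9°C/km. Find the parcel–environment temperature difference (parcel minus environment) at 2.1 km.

+1.53°C (parcel warmer than environment)

Parcel:
  400 → 2100 m (dry, 9.9°C/km): ΔT = -9.9 × 1.7 = -16.83°C → T = 5.47°C
Environment:
  400 → 2100 m (environment, 10.8°C/km): ΔT = -10.8 × 1.7 = -18.36°C → T = 3.94°C
T_parcel − T_env = 5.47 − 3.94 = +1.53°C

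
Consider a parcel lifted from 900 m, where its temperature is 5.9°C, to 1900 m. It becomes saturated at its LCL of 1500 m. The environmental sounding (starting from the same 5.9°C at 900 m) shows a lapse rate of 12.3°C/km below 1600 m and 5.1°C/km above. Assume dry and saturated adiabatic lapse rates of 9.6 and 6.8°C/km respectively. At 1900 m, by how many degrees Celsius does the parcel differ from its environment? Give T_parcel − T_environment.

Parcel:
  900–1500 m, dry: Δz = 0.6 km ⇒ ΔT = -5.76°C; T = 0.14°C
  1500–1900 m, saturated: Δz = 0.4 km ⇒ ΔT = -2.72°C; T = -2.58°C
Environment:
  900–1600 m, environment, lower layer: Δz = 0.7 km ⇒ ΔT = -8.61°C; T = -2.71°C
  1600–1900 m, environment, upper layer: Δz = 0.3 km ⇒ ΔT = -1.53°C; T = -4.24°C
T_parcel − T_env = -2.58 − (-4.24) = +1.66°C

+1.66°C (parcel warmer than environment)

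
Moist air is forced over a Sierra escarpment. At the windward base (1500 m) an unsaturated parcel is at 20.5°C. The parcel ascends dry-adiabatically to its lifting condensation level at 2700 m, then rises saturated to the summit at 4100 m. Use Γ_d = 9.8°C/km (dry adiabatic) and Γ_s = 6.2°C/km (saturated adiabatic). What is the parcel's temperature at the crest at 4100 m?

1500 → 2700 m (dry, 9.8°C/km): ΔT = -9.8 × 1.2 = -11.76°C → T = 8.74°C
2700 → 4100 m (saturated, 6.2°C/km): ΔT = -6.2 × 1.4 = -8.68°C → T = 0.06°C

0.06°C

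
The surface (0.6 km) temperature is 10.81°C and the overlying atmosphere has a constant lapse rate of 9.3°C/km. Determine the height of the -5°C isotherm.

2.3 km

Height above start = (10.81 − (-5)) / 9.3 = 1.7 km
Altitude = 600 m + 1700 m = 2300 m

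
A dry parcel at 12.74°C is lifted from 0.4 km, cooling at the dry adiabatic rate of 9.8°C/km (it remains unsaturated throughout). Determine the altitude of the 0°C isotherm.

1.7 km

Height above start = (12.74 − 0) / 9.8 = 1.3 km
Altitude = 400 m + 1300 m = 1700 m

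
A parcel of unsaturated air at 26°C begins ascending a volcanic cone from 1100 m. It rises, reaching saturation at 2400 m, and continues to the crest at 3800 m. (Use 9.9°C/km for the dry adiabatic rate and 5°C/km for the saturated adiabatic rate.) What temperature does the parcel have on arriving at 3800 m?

6.13°C

1100 → 2400 m (dry, 9.9°C/km): ΔT = -9.9 × 1.3 = -12.87°C → T = 13.13°C
2400 → 3800 m (saturated, 5°C/km): ΔT = -5 × 1.4 = -7°C → T = 6.13°C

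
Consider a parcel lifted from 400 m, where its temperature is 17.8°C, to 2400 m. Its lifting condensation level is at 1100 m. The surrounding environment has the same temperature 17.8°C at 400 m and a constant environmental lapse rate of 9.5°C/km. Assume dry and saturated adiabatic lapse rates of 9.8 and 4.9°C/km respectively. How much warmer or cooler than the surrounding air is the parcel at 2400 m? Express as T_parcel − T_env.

+5.77°C (parcel warmer than environment)

Parcel:
  From 400 m to 1100 m (dry): cools by 9.8 × 0.7 = 6.86°C, giving 10.94°C.
  From 1100 m to 2400 m (saturated): cools by 4.9 × 1.3 = 6.37°C, giving 4.57°C.
Environment:
  From 400 m to 2400 m (environment): cools by 9.5 × 2 = 19°C, giving -1.2°C.
T_parcel − T_env = 4.57 − (-1.2) = +5.77°C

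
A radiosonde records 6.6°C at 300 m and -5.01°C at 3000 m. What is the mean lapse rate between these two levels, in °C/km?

Γ = −ΔT/Δz = (6.6 − (-5.01)) / (3000 − 300) m
  = 11.61°C / 2.7 km = 4.3°C/km

4.3°C/km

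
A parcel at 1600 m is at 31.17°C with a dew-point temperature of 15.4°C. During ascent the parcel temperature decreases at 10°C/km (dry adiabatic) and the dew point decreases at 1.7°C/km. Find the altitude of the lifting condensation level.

3500 m

T and T_d converge at 10 − 1.7 = 8.3°C per km
Height above start = (31.17 − 15.4) / 8.3 = 1.9 km
LCL altitude = 1600 m + 1900 m = 3500 m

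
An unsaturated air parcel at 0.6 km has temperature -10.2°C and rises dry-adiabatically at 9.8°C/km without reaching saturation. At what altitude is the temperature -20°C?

1.6 km

Height above start = (-10.2 − (-20)) / 9.8 = 1 km
Altitude = 600 m + 1000 m = 1600 m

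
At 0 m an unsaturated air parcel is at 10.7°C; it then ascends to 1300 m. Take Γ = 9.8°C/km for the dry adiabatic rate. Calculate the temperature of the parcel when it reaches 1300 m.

-2.04°C

Dry adiabatic to 1300 m: -9.8 × 1.3 km = -12.74°C, so T = -2.04°C.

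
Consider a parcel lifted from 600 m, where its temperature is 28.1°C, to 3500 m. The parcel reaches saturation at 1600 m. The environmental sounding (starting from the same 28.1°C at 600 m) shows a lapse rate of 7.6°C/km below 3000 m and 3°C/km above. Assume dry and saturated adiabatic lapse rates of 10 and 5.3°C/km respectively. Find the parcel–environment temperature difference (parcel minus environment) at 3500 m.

-0.33°C (parcel cooler than environment)

Parcel:
  600 → 1600 m (dry, 10°C/km): ΔT = -10 × 1 = -10°C → T = 18.1°C
  1600 → 3500 m (saturated, 5.3°C/km): ΔT = -5.3 × 1.9 = -10.07°C → T = 8.03°C
Environment:
  600 → 3000 m (environment, lower layer, 7.6°C/km): ΔT = -7.6 × 2.4 = -18.24°C → T = 9.86°C
  3000 → 3500 m (environment, upper layer, 3°C/km): ΔT = -3 × 0.5 = -1.5°C → T = 8.36°C
T_parcel − T_env = 8.03 − 8.36 = -0.33°C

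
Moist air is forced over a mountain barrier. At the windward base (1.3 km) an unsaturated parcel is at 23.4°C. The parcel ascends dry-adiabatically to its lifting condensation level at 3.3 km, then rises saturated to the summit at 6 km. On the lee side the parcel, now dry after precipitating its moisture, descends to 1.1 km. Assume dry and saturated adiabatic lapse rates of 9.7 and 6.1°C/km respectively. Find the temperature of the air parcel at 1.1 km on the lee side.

Dry to 3300 m: -9.7 × 2 km = -19.4°C, so T = 4°C.
Saturated to 6000 m: -6.1 × 2.7 km = -16.47°C, so T = -12.47°C.
Dry descent to 1100 m: +9.7 × 4.9 km = +47.53°C, so T = 35.06°C.

35.06°C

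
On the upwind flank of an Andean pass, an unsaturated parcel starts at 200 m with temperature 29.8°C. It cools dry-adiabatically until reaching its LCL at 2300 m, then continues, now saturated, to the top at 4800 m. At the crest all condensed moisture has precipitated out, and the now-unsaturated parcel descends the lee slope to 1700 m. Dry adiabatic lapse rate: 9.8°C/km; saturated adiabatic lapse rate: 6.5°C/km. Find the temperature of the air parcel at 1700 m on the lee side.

From 200 m to 2300 m (dry): cools by 9.8 × 2.1 = 20.58°C, giving 9.22°C.
From 2300 m to 4800 m (saturated): cools by 6.5 × 2.5 = 16.25°C, giving -7.03°C.
From 4800 m to 1700 m (dry descent): warms by 9.8 × 3.1 = 30.38°C, giving 23.35°C.

23.35°C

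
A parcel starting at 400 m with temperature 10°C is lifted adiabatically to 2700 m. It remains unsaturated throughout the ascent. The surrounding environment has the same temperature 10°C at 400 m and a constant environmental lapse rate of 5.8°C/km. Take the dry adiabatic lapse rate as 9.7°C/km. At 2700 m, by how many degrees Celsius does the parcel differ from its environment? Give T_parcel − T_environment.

Parcel:
  400 → 2700 m (dry, 9.7°C/km): ΔT = -9.7 × 2.3 = -22.31°C → T = -12.31°C
Environment:
  400 → 2700 m (environment, 5.8°C/km): ΔT = -5.8 × 2.3 = -13.34°C → T = -3.34°C
T_parcel − T_env = -12.31 − (-3.34) = -8.97°C

-8.97°C (parcel cooler than environment)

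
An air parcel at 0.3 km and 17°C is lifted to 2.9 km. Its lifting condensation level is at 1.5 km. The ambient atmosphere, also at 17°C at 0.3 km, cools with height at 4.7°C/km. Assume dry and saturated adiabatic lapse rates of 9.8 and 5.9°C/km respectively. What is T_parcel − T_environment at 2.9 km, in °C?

-7.8°C (parcel cooler than environment)

Parcel:
  300–1500 m, dry: Δz = 1.2 km ⇒ ΔT = -11.76°C; T = 5.24°C
  1500–2900 m, saturated: Δz = 1.4 km ⇒ ΔT = -8.26°C; T = -3.02°C
Environment:
  300–2900 m, environment: Δz = 2.6 km ⇒ ΔT = -12.22°C; T = 4.78°C
T_parcel − T_env = -3.02 − 4.78 = -7.8°C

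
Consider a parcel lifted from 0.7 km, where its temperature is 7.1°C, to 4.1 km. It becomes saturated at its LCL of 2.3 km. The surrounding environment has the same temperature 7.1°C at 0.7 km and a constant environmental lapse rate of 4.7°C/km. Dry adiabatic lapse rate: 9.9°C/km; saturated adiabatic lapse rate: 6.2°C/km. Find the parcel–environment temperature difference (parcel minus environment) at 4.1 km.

Parcel:
  From 700 m to 2300 m (dry): cools by 9.9 × 1.6 = 15.84°C, giving -8.74°C.
  From 2300 m to 4100 m (saturated): cools by 6.2 × 1.8 = 11.16°C, giving -19.9°C.
Environment:
  From 700 m to 4100 m (environment): cools by 4.7 × 3.4 = 15.98°C, giving -8.88°C.
T_parcel − T_env = -19.9 − (-8.88) = -11.02°C

-11.02°C (parcel cooler than environment)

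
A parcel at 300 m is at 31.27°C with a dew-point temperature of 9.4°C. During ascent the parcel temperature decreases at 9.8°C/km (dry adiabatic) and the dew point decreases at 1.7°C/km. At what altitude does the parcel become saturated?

T and T_d converge at 9.8 − 1.7 = 8.1°C per km
Height above start = (31.27 − 9.4) / 8.1 = 2.7 km
LCL altitude = 300 m + 2700 m = 3000 m

3000 m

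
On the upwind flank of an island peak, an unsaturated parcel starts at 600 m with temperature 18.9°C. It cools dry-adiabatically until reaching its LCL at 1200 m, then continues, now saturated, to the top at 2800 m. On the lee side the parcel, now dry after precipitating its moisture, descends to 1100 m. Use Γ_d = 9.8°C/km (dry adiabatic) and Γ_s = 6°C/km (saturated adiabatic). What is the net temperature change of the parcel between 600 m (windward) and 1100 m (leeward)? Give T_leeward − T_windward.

+1.18°C

From 600 m to 1200 m (dry): cools by 9.8 × 0.6 = 5.88°C, giving 13.02°C.
From 1200 m to 2800 m (saturated): cools by 6 × 1.6 = 9.6°C, giving 3.42°C.
From 2800 m to 1100 m (dry descent): warms by 9.8 × 1.7 = 16.66°C, giving 20.08°C.
Net change vs windward start: 20.08 − 18.9 = +1.18°C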